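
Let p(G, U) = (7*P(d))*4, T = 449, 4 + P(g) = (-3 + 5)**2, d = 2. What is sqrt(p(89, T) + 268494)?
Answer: sqrt(268494) ≈ 518.16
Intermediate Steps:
P(g) = 0 (P(g) = -4 + (-3 + 5)**2 = -4 + 2**2 = -4 + 4 = 0)
p(G, U) = 0 (p(G, U) = (7*0)*4 = 0*4 = 0)
sqrt(p(89, T) + 268494) = sqrt(0 + 268494) = sqrt(268494)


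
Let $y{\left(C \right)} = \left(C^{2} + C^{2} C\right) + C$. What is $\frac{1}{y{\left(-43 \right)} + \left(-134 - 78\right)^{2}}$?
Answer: $- \frac{1}{32757} \approx -3.0528 \cdot 10^{-5}$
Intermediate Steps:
$y{\left(C \right)} = C + C^{2} + C^{3}$ ($y{\left(C \right)} = \left(C^{2} + C^{3}\right) + C = C + C^{2} + C^{3}$)
$\frac{1}{y{\left(-43 \right)} + \left(-134 - 78\right)^{2}} = \frac{1}{- 43 \left(1 - 43 + \left(-43\right)^{2}\right) + \left(-134 - 78\right)^{2}} = \frac{1}{- 43 \left(1 - 43 + 1849\right) + \left(-212\right)^{2}} = \frac{1}{\left(-43\right) 1807 + 44944} = \frac{1}{-77701 + 44944} = \frac{1}{-32757} = - \frac{1}{32757}$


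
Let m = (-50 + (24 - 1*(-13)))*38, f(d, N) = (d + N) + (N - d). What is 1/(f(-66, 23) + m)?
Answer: -1/448 ≈ -0.0022321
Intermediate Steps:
f(d, N) = 2*N (f(d, N) = (N + d) + (N - d) = 2*N)
m = -494 (m = (-50 + (24 + 13))*38 = (-50 + 37)*38 = -13*38 = -494)
1/(f(-66, 23) + m) = 1/(2*23 - 494) = 1/(46 - 494) = 1/(-448) = -1/448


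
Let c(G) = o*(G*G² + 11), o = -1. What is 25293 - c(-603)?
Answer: -219230923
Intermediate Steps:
c(G) = -11 - G³ (c(G) = -(G*G² + 11) = -(G³ + 11) = -(11 + G³) = -11 - G³)
25293 - c(-603) = 25293 - (-11 - 1*(-603)³) = 25293 - (-11 - 1*(-219256227)) = 25293 - (-11 + 219256227) = 25293 - 1*219256216 = 25293 - 219256216 = -219230923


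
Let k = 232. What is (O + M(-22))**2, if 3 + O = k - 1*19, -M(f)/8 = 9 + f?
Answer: 98596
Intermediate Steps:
M(f) = -72 - 8*f (M(f) = -8*(9 + f) = -72 - 8*f)
O = 210 (O = -3 + (232 - 1*19) = -3 + (232 - 19) = -3 + 213 = 210)
(O + M(-22))**2 = (210 + (-72 - 8*(-22)))**2 = (210 + (-72 + 176))**2 = (210 + 104)**2 = 314**2 = 98596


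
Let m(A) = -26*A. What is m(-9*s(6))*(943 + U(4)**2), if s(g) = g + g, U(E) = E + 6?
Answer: 2928744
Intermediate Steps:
U(E) = 6 + E
s(g) = 2*g
m(-9*s(6))*(943 + U(4)**2) = (-(-234)*2*6)*(943 + (6 + 4)**2) = (-(-234)*12)*(943 + 10**2) = (-26*(-108))*(943 + 100) = 2808*1043 = 2928744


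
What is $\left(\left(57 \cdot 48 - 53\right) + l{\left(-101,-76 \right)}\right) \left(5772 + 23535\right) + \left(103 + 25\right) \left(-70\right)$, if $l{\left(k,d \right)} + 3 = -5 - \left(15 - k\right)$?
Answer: $74987653$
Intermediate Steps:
$l{\left(k,d \right)} = -23 + k$ ($l{\left(k,d \right)} = -3 - \left(20 - k\right) = -3 + \left(-5 + \left(-15 + k\right)\right) = -3 + \left(-20 + k\right) = -23 + k$)
$\left(\left(57 \cdot 48 - 53\right) + l{\left(-101,-76 \right)}\right) \left(5772 + 23535\right) + \left(103 + 25\right) \left(-70\right) = \left(\left(57 \cdot 48 - 53\right) - 124\right) \left(5772 + 23535\right) + \left(103 + 25\right) \left(-70\right) = \left(\left(2736 - 53\right) - 124\right) 29307 + 128 \left(-70\right) = \left(2683 - 124\right) 29307 - 8960 = 2559 \cdot 29307 - 8960 = 74996613 - 8960 = 74987653$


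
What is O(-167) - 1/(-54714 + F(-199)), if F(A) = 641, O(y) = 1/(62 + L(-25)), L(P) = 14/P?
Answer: 1353361/83056128 ≈ 0.016295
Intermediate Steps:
O(y) = 25/1536 (O(y) = 1/(62 + 14/(-25)) = 1/(62 + 14*(-1/25)) = 1/(62 - 14/25) = 1/(1536/25) = 25/1536)
O(-167) - 1/(-54714 + F(-199)) = 25/1536 - 1/(-54714 + 641) = 25/1536 - 1/(-54073) = 25/1536 - 1*(-1/54073) = 25/1536 + 1/54073 = 1353361/83056128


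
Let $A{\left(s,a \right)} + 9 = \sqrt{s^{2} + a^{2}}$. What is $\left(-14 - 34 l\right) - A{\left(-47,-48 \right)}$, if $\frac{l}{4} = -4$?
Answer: $539 - \sqrt{4513} \approx 471.82$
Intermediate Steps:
$l = -16$ ($l = 4 \left(-4\right) = -16$)
$A{\left(s,a \right)} = -9 + \sqrt{a^{2} + s^{2}}$ ($A{\left(s,a \right)} = -9 + \sqrt{s^{2} + a^{2}} = -9 + \sqrt{a^{2} + s^{2}}$)
$\left(-14 - 34 l\right) - A{\left(-47,-48 \right)} = \left(-14 - -544\right) - \left(-9 + \sqrt{\left(-48\right)^{2} + \left(-47\right)^{2}}\right) = \left(-14 + 544\right) - \left(-9 + \sqrt{2304 + 2209}\right) = 530 - \left(-9 + \sqrt{4513}\right) = 530 + \left(9 - \sqrt{4513}\right) = 539 - \sqrt{4513}$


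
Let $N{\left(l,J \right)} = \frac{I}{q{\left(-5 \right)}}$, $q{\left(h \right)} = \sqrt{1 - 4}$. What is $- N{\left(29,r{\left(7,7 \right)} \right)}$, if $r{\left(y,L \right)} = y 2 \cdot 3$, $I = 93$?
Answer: $31 i \sqrt{3} \approx 53.694 i$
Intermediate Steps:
$q{\left(h \right)} = i \sqrt{3}$ ($q{\left(h \right)} = \sqrt{-3} = i \sqrt{3}$)
$r{\left(y,L \right)} = 6 y$ ($r{\left(y,L \right)} = 2 y 3 = 6 y$)
$N{\left(l,J \right)} = - 31 i \sqrt{3}$ ($N{\left(l,J \right)} = \frac{93}{i \sqrt{3}} = 93 \left(- \frac{i \sqrt{3}}{3}\right) = - 31 i \sqrt{3}$)
$- N{\left(29,r{\left(7,7 \right)} \right)} = - \left(-31\right) i \sqrt{3} = 31 i \sqrt{3}$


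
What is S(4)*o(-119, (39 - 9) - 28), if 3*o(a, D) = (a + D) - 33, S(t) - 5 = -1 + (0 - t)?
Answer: 0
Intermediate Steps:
S(t) = 4 - t (S(t) = 5 + (-1 + (0 - t)) = 5 + (-1 - t) = 4 - t)
o(a, D) = -11 + D/3 + a/3 (o(a, D) = ((a + D) - 33)/3 = ((D + a) - 33)/3 = (-33 + D + a)/3 = -11 + D/3 + a/3)
S(4)*o(-119, (39 - 9) - 28) = (4 - 1*4)*(-11 + ((39 - 9) - 28)/3 + (1/3)*(-119)) = (4 - 4)*(-11 + (30 - 28)/3 - 119/3) = 0*(-11 + (1/3)*2 - 119/3) = 0*(-11 + 2/3 - 119/3) = 0*(-50) = 0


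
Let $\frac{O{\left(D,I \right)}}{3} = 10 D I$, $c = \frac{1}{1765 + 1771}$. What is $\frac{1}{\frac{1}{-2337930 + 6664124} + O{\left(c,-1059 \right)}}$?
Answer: $- \frac{224962088}{2021223233} \approx -0.1113$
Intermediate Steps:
$c = \frac{1}{3536} \approx 0.00028281$
$O{\left(D,I \right)} = 30 D I$ ($O{\left(D,I \right)} = 3 \cdot 10 D I = 30 D I$)
$\frac{1}{\frac{1}{-2337930 + 6664124} + O{\left(c,-1059 \right)}} = \frac{1}{\frac{1}{-2337930 + 6664124} + 30 \cdot \frac{1}{3536} \left(-1059\right)} = \frac{1}{\frac{1}{4326194} - \frac{15885}{1768}} = \frac{1}{- \frac{2021223233}{224962088}} = - \frac{224962088}{2021223233}$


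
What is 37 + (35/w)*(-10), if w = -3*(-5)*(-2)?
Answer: 146/3 ≈ 48.667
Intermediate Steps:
w = -30 (w = 15*(-2) = -30)
37 + (35/w)*(-10) = 37 + (35/(-30))*(-10) = 37 + (35*(-1/30))*(-10) = 37 - 7/6*(-10) = 37 + 35/3 = 146/3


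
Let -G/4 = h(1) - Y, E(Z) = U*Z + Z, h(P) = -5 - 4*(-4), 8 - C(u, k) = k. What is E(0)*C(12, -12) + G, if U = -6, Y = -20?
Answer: -124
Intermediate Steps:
C(u, k) = 8 - k
h(P) = 11 (h(P) = -5 + 16 = 11)
E(Z) = -5*Z (E(Z) = -6*Z + Z = -5*Z)
G = -124 (G = -4*(11 - 1*(-20)) = -4*(11 + 20) = -4*31 = -124)
E(0)*C(12, -12) + G = (-5*0)*(8 - 1*(-12)) - 124 = 0*(8 + 12) - 124 = 0*20 - 124 = 0 - 124 = -124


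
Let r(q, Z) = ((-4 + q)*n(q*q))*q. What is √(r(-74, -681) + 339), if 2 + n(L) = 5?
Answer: √17655 ≈ 132.87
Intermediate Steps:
n(L) = 3 (n(L) = -2 + 5 = 3)
r(q, Z) = q*(-12 + 3*q) (r(q, Z) = ((-4 + q)*3)*q = (-12 + 3*q)*q = q*(-12 + 3*q))
√(r(-74, -681) + 339) = √(3*(-74)*(-4 - 74) + 339) = √(3*(-74)*(-78) + 339) = √(17316 + 339) = √17655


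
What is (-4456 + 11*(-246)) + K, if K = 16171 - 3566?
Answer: 5443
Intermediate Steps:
K = 12605
(-4456 + 11*(-246)) + K = (-4456 + 11*(-246)) + 12605 = (-4456 - 2706) + 12605 = -7162 + 12605 = 5443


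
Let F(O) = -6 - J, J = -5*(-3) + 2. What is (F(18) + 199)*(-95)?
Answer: -16720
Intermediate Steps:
J = 17 (J = 15 + 2 = 17)
F(O) = -23 (F(O) = -6 - 1*17 = -6 - 17 = -23)
(F(18) + 199)*(-95) = (-23 + 199)*(-95) = 176*(-95) = -16720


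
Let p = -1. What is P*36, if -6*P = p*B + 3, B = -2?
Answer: -30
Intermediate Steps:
P = -⅚ (P = -(-1*(-2) + 3)/6 = -(2 + 3)/6 = -⅙*5 = -⅚ ≈ -0.83333)
P*36 = -⅚*36 = -30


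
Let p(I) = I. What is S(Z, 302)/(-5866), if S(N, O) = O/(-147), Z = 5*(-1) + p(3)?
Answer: 151/431151 ≈ 0.00035023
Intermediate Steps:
Z = -2 (Z = 5*(-1) + 3 = -5 + 3 = -2)
S(N, O) = -O/147 (S(N, O) = O*(-1/147) = -O/147)
S(Z, 302)/(-5866) = -1/147*302/(-5866) = -302/147*(-1/5866) = 151/431151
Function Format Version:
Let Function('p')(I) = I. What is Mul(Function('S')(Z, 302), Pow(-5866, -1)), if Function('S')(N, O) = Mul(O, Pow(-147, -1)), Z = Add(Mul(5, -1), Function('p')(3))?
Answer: Rational(151, 431151) ≈ 0.00035023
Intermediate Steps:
Z = -2 (Z = Add(Mul(5, -1), 3) = Add(-5, 3) = -2)
Function('S')(N, O) = Mul(Rational(-1, 147), O) (Function('S')(N, O) = Mul(O, Rational(-1, 147)) = Mul(Rational(-1, 147), O))
Mul(Function('S')(Z, 302), Pow(-5866, -1)) = Mul(Mul(Rational(-1, 147), 302), Pow(-5866, -1)) = Mul(Rational(-302, 147), Rational(-1, 5866)) = Rational(151, 431151)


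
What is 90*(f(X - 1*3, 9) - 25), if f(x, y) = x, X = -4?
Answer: -2880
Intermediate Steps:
90*(f(X - 1*3, 9) - 25) = 90*((-4 - 1*3) - 25) = 90*((-4 - 3) - 25) = 90*(-7 - 25) = 90*(-32) = -2880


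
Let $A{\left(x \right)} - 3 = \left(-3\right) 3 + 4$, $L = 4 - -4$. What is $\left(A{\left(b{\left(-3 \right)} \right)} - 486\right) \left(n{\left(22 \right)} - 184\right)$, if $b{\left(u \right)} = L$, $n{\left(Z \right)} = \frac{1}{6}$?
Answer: $\frac{269132}{3} \approx 89711.0$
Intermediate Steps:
$n{\left(Z \right)} = \frac{1}{6}$
$L = 8$ ($L = 4 + 4 = 8$)
$b{\left(u \right)} = 8$
$A{\left(x \right)} = -2$ ($A{\left(x \right)} = 3 + \left(\left(-3\right) 3 + 4\right) = 3 + \left(-9 + 4\right) = 3 - 5 = -2$)
$\left(A{\left(b{\left(-3 \right)} \right)} - 486\right) \left(n{\left(22 \right)} - 184\right) = \left(-2 - 486\right) \left(\frac{1}{6} - 184\right) = \left(-488\right) \left(- \frac{1103}{6}\right) = \frac{269132}{3}$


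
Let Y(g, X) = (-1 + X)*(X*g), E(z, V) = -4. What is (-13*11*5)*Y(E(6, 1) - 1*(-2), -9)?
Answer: 128700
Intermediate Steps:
Y(g, X) = X*g*(-1 + X)
(-13*11*5)*Y(E(6, 1) - 1*(-2), -9) = (-13*11*5)*(-9*(-4 - 1*(-2))*(-1 - 9)) = (-143*5)*(-9*(-4 + 2)*(-10)) = -(-6435)*(-2)*(-10) = -715*(-180) = 128700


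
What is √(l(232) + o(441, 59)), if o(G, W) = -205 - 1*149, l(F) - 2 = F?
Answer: 2*I*√30 ≈ 10.954*I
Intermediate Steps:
l(F) = 2 + F
o(G, W) = -354 (o(G, W) = -205 - 149 = -354)
√(l(232) + o(441, 59)) = √((2 + 232) - 354) = √(234 - 354) = √(-120) = 2*I*√30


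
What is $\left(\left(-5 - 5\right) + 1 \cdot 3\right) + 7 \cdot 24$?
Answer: $161$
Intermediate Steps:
$\left(\left(-5 - 5\right) + 1 \cdot 3\right) + 7 \cdot 24 = \left(\left(-5 - 5\right) + 3\right) + 168 = \left(-10 + 3\right) + 168 = -7 + 168 = 161$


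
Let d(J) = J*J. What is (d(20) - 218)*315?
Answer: 57330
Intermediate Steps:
d(J) = J²
(d(20) - 218)*315 = (20² - 218)*315 = (400 - 218)*315 = 182*315 = 57330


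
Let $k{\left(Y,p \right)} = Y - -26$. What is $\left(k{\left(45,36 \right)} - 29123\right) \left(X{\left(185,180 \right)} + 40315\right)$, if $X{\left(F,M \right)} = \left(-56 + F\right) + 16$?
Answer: $-1175443920$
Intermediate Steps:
$k{\left(Y,p \right)} = 26 + Y$ ($k{\left(Y,p \right)} = Y + 26 = 26 + Y$)
$X{\left(F,M \right)} = -40 + F$
$\left(k{\left(45,36 \right)} - 29123\right) \left(X{\left(185,180 \right)} + 40315\right) = \left(\left(26 + 45\right) - 29123\right) \left(\left(-40 + 185\right) + 40315\right) = \left(71 - 29123\right) \left(145 + 40315\right) = \left(-29052\right) 40460 = -1175443920$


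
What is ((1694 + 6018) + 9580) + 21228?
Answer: 38520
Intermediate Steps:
((1694 + 6018) + 9580) + 21228 = (7712 + 9580) + 21228 = 17292 + 21228 = 38520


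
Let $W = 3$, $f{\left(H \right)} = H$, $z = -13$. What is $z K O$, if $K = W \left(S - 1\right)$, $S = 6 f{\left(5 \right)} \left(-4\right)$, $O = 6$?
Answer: $28314$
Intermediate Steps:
$S = -120$ ($S = 6 \cdot 5 \left(-4\right) = 30 \left(-4\right) = -120$)
$K = -363$ ($K = 3 \left(-120 - 1\right) = 3 \left(-121\right) = -363$)
$z K O = \left(-13\right) \left(-363\right) 6 = 4719 \cdot 6 = 28314$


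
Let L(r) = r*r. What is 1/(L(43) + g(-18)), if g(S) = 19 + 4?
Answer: 1/1872 ≈ 0.00053419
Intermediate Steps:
g(S) = 23
L(r) = r²
1/(L(43) + g(-18)) = 1/(43² + 23) = 1/(1849 + 23) = 1/1872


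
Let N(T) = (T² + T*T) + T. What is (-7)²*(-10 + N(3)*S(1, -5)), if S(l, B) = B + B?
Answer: -10780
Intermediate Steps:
S(l, B) = 2*B
N(T) = T + 2*T² (N(T) = (T² + T²) + T = 2*T² + T = T + 2*T²)
(-7)²*(-10 + N(3)*S(1, -5)) = (-7)²*(-10 + (3*(1 + 2*3))*(2*(-5))) = 49*(-10 + (3*(1 + 6))*(-10)) = 49*(-10 + (3*7)*(-10)) = 49*(-10 + 21*(-10)) = 49*(-10 - 210) = 49*(-220) = -10780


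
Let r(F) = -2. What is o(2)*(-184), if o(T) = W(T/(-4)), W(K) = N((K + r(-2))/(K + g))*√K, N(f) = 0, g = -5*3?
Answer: 0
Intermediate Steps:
g = -15
W(K) = 0 (W(K) = 0*√K = 0)
o(T) = 0
o(2)*(-184) = 0*(-184) = 0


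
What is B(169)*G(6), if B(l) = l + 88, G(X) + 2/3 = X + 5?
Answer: 7967/3 ≈ 2655.7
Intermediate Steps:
G(X) = 13/3 + X (G(X) = -⅔ + (X + 5) = -⅔ + (5 + X) = 13/3 + X)
B(l) = 88 + l
B(169)*G(6) = (88 + 169)*(13/3 + 6) = 257*(31/3) = 7967/3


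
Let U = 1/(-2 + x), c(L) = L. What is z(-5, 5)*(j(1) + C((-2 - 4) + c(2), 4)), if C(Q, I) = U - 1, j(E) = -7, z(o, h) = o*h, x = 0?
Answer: 425/2 ≈ 212.50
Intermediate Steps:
U = -1/2 (U = 1/(-2 + 0) = 1/(-2) = -1/2 ≈ -0.50000)
z(o, h) = h*o
C(Q, I) = -3/2 (C(Q, I) = -1/2 - 1 = -3/2)
z(-5, 5)*(j(1) + C((-2 - 4) + c(2), 4)) = (5*(-5))*(-7 - 3/2) = -25*(-17/2) = 425/2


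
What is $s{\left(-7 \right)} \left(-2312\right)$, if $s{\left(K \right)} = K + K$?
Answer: $32368$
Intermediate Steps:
$s{\left(K \right)} = 2 K$
$s{\left(-7 \right)} \left(-2312\right) = 2 \left(-7\right) \left(-2312\right) = \left(-14\right) \left(-2312\right) = 32368$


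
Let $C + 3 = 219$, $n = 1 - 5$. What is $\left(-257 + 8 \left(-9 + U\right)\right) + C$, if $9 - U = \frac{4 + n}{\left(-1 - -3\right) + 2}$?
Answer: $-41$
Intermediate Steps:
$n = -4$
$U = 9$ ($U = 9 - \frac{4 - 4}{\left(-1 - -3\right) + 2} = 9 - \frac{0}{\left(-1 + 3\right) + 2} = 9 - \frac{0}{2 + 2} = 9 - \frac{0}{4} = 9 - 0 \cdot \frac{1}{4} = 9 - 0 = 9 + 0 = 9$)
$C = 216$ ($C = -3 + 219 = 216$)
$\left(-257 + 8 \left(-9 + U\right)\right) + C = \left(-257 + 8 \left(-9 + 9\right)\right) + 216 = \left(-257 + 8 \cdot 0\right) + 216 = \left(-257 + 0\right) + 216 = -257 + 216 = -41$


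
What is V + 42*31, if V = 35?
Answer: 1337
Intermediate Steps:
V + 42*31 = 35 + 42*31 = 35 + 1302 = 1337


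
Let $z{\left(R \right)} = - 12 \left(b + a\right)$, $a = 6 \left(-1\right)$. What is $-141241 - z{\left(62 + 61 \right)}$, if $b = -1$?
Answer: $-141325$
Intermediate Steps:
$a = -6$
$z{\left(R \right)} = 84$ ($z{\left(R \right)} = - 12 \left(-1 - 6\right) = \left(-12\right) \left(-7\right) = 84$)
$-141241 - z{\left(62 + 61 \right)} = -141241 - 84 = -141325$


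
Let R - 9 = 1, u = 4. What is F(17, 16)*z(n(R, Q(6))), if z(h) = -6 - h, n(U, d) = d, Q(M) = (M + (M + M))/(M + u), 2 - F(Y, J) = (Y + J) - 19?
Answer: 468/5 ≈ 93.600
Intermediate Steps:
F(Y, J) = 21 - J - Y (F(Y, J) = 2 - ((Y + J) - 19) = 2 - ((J + Y) - 19) = 2 - (-19 + J + Y) = 2 + (19 - J - Y) = 21 - J - Y)
R = 10 (R = 9 + 1 = 10)
Q(M) = 3*M/(4 + M) (Q(M) = (M + (M + M))/(M + 4) = (M + 2*M)/(4 + M) = (3*M)/(4 + M) = 3*M/(4 + M))
F(17, 16)*z(n(R, Q(6))) = (21 - 1*16 - 1*17)*(-6 - 3*6/(4 + 6)) = (21 - 16 - 17)*(-6 - 3*6/10) = -12*(-6 - 3*6/10) = -12*(-6 - 1*9/5) = -12*(-6 - 9/5) = -12*(-39/5) = 468/5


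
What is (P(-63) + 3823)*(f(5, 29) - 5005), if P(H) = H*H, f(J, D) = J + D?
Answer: -38734032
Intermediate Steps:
f(J, D) = D + J
P(H) = H**2
(P(-63) + 3823)*(f(5, 29) - 5005) = ((-63)**2 + 3823)*((29 + 5) - 5005) = (3969 + 3823)*(34 - 5005) = 7792*(-4971) = -38734032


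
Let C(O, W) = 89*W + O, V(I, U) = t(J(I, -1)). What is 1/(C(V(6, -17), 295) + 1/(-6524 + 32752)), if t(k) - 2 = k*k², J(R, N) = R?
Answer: 26228/694333845 ≈ 3.7774e-5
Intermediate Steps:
t(k) = 2 + k³ (t(k) = 2 + k*k² = 2 + k³)
V(I, U) = 2 + I³
C(O, W) = O + 89*W
1/(C(V(6, -17), 295) + 1/(-6524 + 32752)) = 1/(((2 + 6³) + 89*295) + 1/(-6524 + 32752)) = 1/(((2 + 216) + 26255) + 1/26228) = 1/((218 + 26255) + 1/26228) = 1/(26473 + 1/26228) = 1/(694333845/26228) = 26228/694333845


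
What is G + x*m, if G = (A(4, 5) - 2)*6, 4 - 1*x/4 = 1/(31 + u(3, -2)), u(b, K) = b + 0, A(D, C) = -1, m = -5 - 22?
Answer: -7596/17 ≈ -446.82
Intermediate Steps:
m = -27
u(b, K) = b
x = 270/17 (x = 16 - 4/(31 + 3) = 16 - 4/34 = 16 - 4*1/34 = 16 - 2/17 = 270/17 ≈ 15.882)
G = -18 (G = (-1 - 2)*6 = -3*6 = -18)
G + x*m = -18 + (270/17)*(-27) = -18 - 7290/17 = -7596/17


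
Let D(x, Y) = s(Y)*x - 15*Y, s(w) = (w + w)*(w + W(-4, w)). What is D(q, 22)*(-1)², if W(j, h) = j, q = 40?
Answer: 31350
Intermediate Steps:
s(w) = 2*w*(-4 + w) (s(w) = (w + w)*(w - 4) = (2*w)*(-4 + w) = 2*w*(-4 + w))
D(x, Y) = -15*Y + 2*Y*x*(-4 + Y) (D(x, Y) = (2*Y*(-4 + Y))*x - 15*Y = 2*Y*x*(-4 + Y) - 15*Y = -15*Y + 2*Y*x*(-4 + Y))
D(q, 22)*(-1)² = (22*(-15 + 2*40*(-4 + 22)))*(-1)² = (22*(-15 + 2*40*18))*1 = (22*(-15 + 1440))*1 = (22*1425)*1 = 31350*1 = 31350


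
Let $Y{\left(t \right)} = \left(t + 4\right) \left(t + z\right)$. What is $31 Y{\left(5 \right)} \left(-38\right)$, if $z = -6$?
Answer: $10602$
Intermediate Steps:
$Y{\left(t \right)} = \left(-6 + t\right) \left(4 + t\right)$ ($Y{\left(t \right)} = \left(t + 4\right) \left(t - 6\right) = \left(4 + t\right) \left(-6 + t\right) = \left(-6 + t\right) \left(4 + t\right)$)
$31 Y{\left(5 \right)} \left(-38\right) = 31 \left(-24 + 5^{2} - 10\right) \left(-38\right) = 31 \left(-24 + 25 - 10\right) \left(-38\right) = 31 \left(-9\right) \left(-38\right) = \left(-279\right) \left(-38\right) = 10602$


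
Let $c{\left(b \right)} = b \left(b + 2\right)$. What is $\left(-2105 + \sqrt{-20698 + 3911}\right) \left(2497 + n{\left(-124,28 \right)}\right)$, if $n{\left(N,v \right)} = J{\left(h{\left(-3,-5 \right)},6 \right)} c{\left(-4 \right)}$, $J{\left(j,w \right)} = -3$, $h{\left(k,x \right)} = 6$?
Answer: $-5205665 + 2473 i \sqrt{16787} \approx -5.2057 \cdot 10^{6} + 3.2041 \cdot 10^{5} i$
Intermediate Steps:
$c{\left(b \right)} = b \left(2 + b\right)$
$n{\left(N,v \right)} = -24$ ($n{\left(N,v \right)} = - 3 \left(- 4 \left(2 - 4\right)\right) = - 3 \left(\left(-4\right) \left(-2\right)\right) = \left(-3\right) 8 = -24$)
$\left(-2105 + \sqrt{-20698 + 3911}\right) \left(2497 + n{\left(-124,28 \right)}\right) = \left(-2105 + \sqrt{-20698 + 3911}\right) \left(2497 - 24\right) = \left(-2105 + \sqrt{-16787}\right) 2473 = \left(-2105 + i \sqrt{16787}\right) 2473 = -5205665 + 2473 i \sqrt{16787}$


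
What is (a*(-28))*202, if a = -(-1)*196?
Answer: -1108576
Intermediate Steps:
a = 196 (a = -1*(-196) = 196)
(a*(-28))*202 = (196*(-28))*202 = -5488*202 = -1108576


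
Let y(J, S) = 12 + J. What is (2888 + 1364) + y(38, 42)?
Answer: 4302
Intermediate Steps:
(2888 + 1364) + y(38, 42) = (2888 + 1364) + (12 + 38) = 4252 + 50 = 4302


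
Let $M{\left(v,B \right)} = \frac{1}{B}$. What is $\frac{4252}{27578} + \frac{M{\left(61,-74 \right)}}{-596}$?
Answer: $\frac{93778893}{608150056} \approx 0.1542$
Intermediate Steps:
$\frac{4252}{27578} + \frac{M{\left(61,-74 \right)}}{-596} = \frac{4252}{27578} + \frac{1}{\left(-74\right) \left(-596\right)} = 4252 \cdot \frac{1}{27578} - - \frac{1}{44104} = \frac{2126}{13789} + \frac{1}{44104} = \frac{93778893}{608150056}$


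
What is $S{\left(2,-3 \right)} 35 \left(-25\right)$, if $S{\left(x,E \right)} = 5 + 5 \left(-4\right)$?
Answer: $13125$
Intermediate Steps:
$S{\left(x,E \right)} = -15$ ($S{\left(x,E \right)} = 5 - 20 = -15$)
$S{\left(2,-3 \right)} 35 \left(-25\right) = \left(-15\right) 35 \left(-25\right) = \left(-525\right) \left(-25\right) = 13125$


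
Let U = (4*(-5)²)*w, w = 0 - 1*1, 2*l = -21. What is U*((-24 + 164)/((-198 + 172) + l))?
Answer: 28000/73 ≈ 383.56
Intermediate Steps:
l = -21/2 (l = (½)*(-21) = -21/2 ≈ -10.500)
w = -1 (w = 0 - 1 = -1)
U = -100 (U = (4*(-5)²)*(-1) = (4*25)*(-1) = 100*(-1) = -100)
U*((-24 + 164)/((-198 + 172) + l)) = -100*(-24 + 164)/((-198 + 172) - 21/2) = -14000/(-26 - 21/2) = -14000/(-73/2) = -14000*(-2)/73 = -100*(-280/73) = 28000/73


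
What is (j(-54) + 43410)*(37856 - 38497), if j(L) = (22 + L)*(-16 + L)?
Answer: -29261650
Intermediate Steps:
j(L) = (-16 + L)*(22 + L)
(j(-54) + 43410)*(37856 - 38497) = ((-352 + (-54)² + 6*(-54)) + 43410)*(37856 - 38497) = ((-352 + 2916 - 324) + 43410)*(-641) = (2240 + 43410)*(-641) = 45650*(-641) = -29261650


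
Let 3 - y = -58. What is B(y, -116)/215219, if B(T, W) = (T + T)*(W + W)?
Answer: -28304/215219 ≈ -0.13151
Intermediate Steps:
y = 61 (y = 3 - 1*(-58) = 3 + 58 = 61)
B(T, W) = 4*T*W (B(T, W) = (2*T)*(2*W) = 4*T*W)
B(y, -116)/215219 = (4*61*(-116))/215219 = -28304*1/215219 = -28304/215219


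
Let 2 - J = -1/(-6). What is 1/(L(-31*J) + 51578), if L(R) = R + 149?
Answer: 6/310021 ≈ 1.9354e-5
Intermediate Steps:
J = 11/6 (J = 2 - (-1)/(-6) = 2 - (-1)*(-1)/6 = 2 - 1*1/6 = 2 - 1/6 = 11/6 ≈ 1.8333)
L(R) = 149 + R
1/(L(-31*J) + 51578) = 1/((149 - 31*11/6) + 51578) = 1/((149 - 341/6) + 51578) = 1/(553/6 + 51578) = 1/(310021/6) = 6/310021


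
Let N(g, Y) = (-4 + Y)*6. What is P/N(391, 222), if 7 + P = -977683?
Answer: -488845/654 ≈ -747.47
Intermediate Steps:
P = -977690 (P = -7 - 977683 = -977690)
N(g, Y) = -24 + 6*Y
P/N(391, 222) = -977690/(-24 + 6*222) = -977690/(-24 + 1332) = -977690/1308 = -977690*1/1308 = -488845/654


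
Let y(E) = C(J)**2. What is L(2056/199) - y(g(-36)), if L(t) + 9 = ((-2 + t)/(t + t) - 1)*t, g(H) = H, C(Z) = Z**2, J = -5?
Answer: -127393/199 ≈ -640.17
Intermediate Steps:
y(E) = 625 (y(E) = ((-5)**2)**2 = 25**2 = 625)
L(t) = -9 + t*(-1 + (-2 + t)/(2*t)) (L(t) = -9 + ((-2 + t)/(t + t) - 1)*t = -9 + ((-2 + t)/((2*t)) - 1)*t = -9 + ((-2 + t)*(1/(2*t)) - 1)*t = -9 + ((-2 + t)/(2*t) - 1)*t = -9 + (-1 + (-2 + t)/(2*t))*t = -9 + t*(-1 + (-2 + t)/(2*t)))
L(2056/199) - y(g(-36)) = (-10 - 1028/199) - 1*625 = (-10 - 1028/199) - 625 = -3018/199 - 625 = -127393/199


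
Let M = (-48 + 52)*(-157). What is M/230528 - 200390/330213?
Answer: -11600719921/19030835616 ≈ -0.60958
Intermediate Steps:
M = -628 (M = 4*(-157) = -628)
M/230528 - 200390/330213 = -628/230528 - 200390/330213 = -628*1/230528 - 200390*1/330213 = -157/57632 - 200390/330213 = -11600719921/19030835616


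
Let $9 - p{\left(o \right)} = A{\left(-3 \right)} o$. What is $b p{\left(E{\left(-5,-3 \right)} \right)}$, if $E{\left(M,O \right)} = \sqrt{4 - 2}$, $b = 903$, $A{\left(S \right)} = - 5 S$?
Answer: $8127 - 13545 \sqrt{2} \approx -11029.0$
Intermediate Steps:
$E{\left(M,O \right)} = \sqrt{2}$
$p{\left(o \right)} = 9 - 15 o$ ($p{\left(o \right)} = 9 - \left(-5\right) \left(-3\right) o = 9 - 15 o$)
$b p{\left(E{\left(-5,-3 \right)} \right)} = 903 \left(9 - 15 \sqrt{2}\right) = 8127 - 13545 \sqrt{2}$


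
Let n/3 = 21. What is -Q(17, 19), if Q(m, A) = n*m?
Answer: -1071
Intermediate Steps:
n = 63 (n = 3*21 = 63)
Q(m, A) = 63*m
-Q(17, 19) = -63*17 = -1*1071 = -1071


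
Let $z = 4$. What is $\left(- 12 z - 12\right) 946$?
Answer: $-56760$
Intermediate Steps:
$\left(- 12 z - 12\right) 946 = \left(\left(-12\right) 4 - 12\right) 946 = \left(-48 - 12\right) 946 = \left(-60\right) 946 = -56760$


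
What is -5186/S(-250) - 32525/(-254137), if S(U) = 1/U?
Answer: 329488653025/254137 ≈ 1.2965e+6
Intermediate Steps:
-5186/S(-250) - 32525/(-254137) = -5186/(1/(-250)) - 32525/(-254137) = -5186/(-1/250) - 32525*(-1/254137) = -5186*(-250) + 32525/254137 = 1296500 + 32525/254137 = 329488653025/254137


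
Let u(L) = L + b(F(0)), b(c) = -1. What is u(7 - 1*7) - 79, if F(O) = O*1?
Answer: -80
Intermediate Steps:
F(O) = O
u(L) = -1 + L (u(L) = L - 1 = -1 + L)
u(7 - 1*7) - 79 = (-1 + (7 - 1*7)) - 79 = (-1 + (7 - 7)) - 79 = (-1 + 0) - 79 = -1 - 79 = -80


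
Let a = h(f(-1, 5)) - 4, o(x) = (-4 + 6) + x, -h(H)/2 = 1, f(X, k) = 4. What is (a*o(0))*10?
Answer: -120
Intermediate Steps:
h(H) = -2 (h(H) = -2*1 = -2)
o(x) = 2 + x
a = -6 (a = -2 - 4 = -6)
(a*o(0))*10 = -6*(2 + 0)*10 = -6*2*10 = -12*10 = -120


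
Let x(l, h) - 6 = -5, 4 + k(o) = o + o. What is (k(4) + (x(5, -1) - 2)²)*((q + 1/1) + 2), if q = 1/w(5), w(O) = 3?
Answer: 50/3 ≈ 16.667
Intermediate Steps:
k(o) = -4 + 2*o (k(o) = -4 + (o + o) = -4 + 2*o)
x(l, h) = 1 (x(l, h) = 6 - 5 = 1)
q = ⅓ (q = 1/3 = ⅓ ≈ 0.33333)
(k(4) + (x(5, -1) - 2)²)*((q + 1/1) + 2) = ((-4 + 2*4) + (1 - 2)²)*((⅓ + 1/1) + 2) = ((-4 + 8) + (-1)²)*((⅓ + 1) + 2) = (4 + 1)*(4/3 + 2) = 5*(10/3) = 50/3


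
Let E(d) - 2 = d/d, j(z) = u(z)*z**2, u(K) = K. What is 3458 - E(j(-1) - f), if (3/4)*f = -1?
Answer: 3455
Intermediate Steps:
f = -4/3 (f = (4/3)*(-1) = -4/3 ≈ -1.3333)
j(z) = z**3 (j(z) = z*z**2 = z**3)
E(d) = 3 (E(d) = 2 + d/d = 2 + 1 = 3)
3458 - E(j(-1) - f) = 3458 - 1*3 = 3458 - 3 = 3455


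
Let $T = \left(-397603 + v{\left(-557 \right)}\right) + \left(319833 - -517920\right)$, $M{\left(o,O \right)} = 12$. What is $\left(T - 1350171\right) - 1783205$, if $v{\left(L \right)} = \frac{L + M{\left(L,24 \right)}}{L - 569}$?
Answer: $- \frac{3032571931}{1126} \approx -2.6932 \cdot 10^{6}$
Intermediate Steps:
$v{\left(L \right)} = \frac{12 + L}{-569 + L}$ ($v{\left(L \right)} = \frac{L + 12}{L - 569} = \frac{12 + L}{-569 + L}$)
$T = \frac{495609445}{1126}$ ($T = \left(-397603 + \frac{12 - 557}{-569 - 557}\right) + \left(319833 - -517920\right) = \left(-397603 + \frac{1}{-1126} \left(-545\right)\right) + \left(319833 + 517920\right) = \left(-397603 - - \frac{545}{1126}\right) + 837753 = \left(-397603 + \frac{545}{1126}\right) + 837753 = - \frac{447700433}{1126} + 837753 = \frac{495609445}{1126} \approx 4.4015 \cdot 10^{5}$)
$\left(T - 1350171\right) - 1783205 = \left(\frac{495609445}{1126} - 1350171\right) - 1783205 = - \frac{1024683101}{1126} - 1783205 = - \frac{3032571931}{1126}$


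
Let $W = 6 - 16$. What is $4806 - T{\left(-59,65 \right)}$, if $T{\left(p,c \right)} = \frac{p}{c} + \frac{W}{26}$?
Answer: $\frac{312474}{65} \approx 4807.3$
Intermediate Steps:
$W = -10$ ($W = 6 - 16 = -10$)
$T{\left(p,c \right)} = - \frac{5}{13} + \frac{p}{c}$ ($T{\left(p,c \right)} = \frac{p}{c} - \frac{10}{26} = \frac{p}{c} - \frac{5}{13} = - \frac{5}{13} + \frac{p}{c}$)
$4806 - T{\left(-59,65 \right)} = 4806 - \left(- \frac{5}{13} - \frac{59}{65}\right) = 4806 - - \frac{84}{65} = 4806 + \frac{84}{65} = \frac{312474}{65}$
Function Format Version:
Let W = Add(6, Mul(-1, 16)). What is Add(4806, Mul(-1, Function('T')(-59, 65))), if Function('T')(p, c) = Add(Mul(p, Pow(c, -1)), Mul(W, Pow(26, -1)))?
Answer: Rational(312474, 65) ≈ 4807.3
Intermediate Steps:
W = -10 (W = Add(6, -16) = -10)
Function('T')(p, c) = Add(Rational(-5, 13), Mul(p, Pow(c, -1))) (Function('T')(p, c) = Add(Mul(p, Pow(c, -1)), Mul(-10, Pow(26, -1))) = Add(Mul(p, Pow(c, -1)), Mul(-10, Rational(1, 26))) = Add(Mul(p, Pow(c, -1)), Rational(-5, 13)) = Add(Rational(-5, 13), Mul(p, Pow(c, -1))))
Add(4806, Mul(-1, Function('T')(-59, 65))) = Add(4806, Mul(-1, Add(Rational(-5, 13), Mul(-59, Pow(65, -1))))) = Add(4806, Mul(-1, Add(Rational(-5, 13), Mul(-59, Rational(1, 65))))) = Add(4806, Mul(-1, Add(Rational(-5, 13), Rational(-59, 65)))) = Add(4806, Mul(-1, Rational(-84, 65))) = Add(4806, Rational(84, 65)) = Rational(312474, 65)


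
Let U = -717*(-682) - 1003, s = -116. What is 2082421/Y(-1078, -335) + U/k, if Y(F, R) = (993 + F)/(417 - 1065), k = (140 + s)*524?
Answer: 16970206648643/1068960 ≈ 1.5875e+7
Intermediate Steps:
k = 12576 (k = (140 - 116)*524 = 24*524 = 12576)
Y(F, R) = -331/216 - F/648 (Y(F, R) = (993 + F)/(-648) = (993 + F)*(-1/648) = -331/216 - F/648)
U = 487991 (U = 488994 - 1003 = 487991)
2082421/Y(-1078, -335) + U/k = 2082421/(-331/216 - 1/648*(-1078)) + 487991/12576 = 2082421/(-331/216 + 539/324) + 487991*(1/12576) = 2082421/(85/648) + 487991/12576 = 2082421*(648/85) + 487991/12576 = 1349408808/85 + 487991/12576 = 16970206648643/1068960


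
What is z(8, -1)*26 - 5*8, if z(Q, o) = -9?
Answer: -274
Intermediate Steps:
z(8, -1)*26 - 5*8 = -9*26 - 5*8 = -234 - 40 = -274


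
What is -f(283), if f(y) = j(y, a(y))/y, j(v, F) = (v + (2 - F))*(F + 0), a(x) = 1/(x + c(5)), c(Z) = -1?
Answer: -80369/22505292 ≈ -0.0035711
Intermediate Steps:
a(x) = 1/(-1 + x) (a(x) = 1/(x - 1) = 1/(-1 + x))
j(v, F) = F*(2 + v - F) (j(v, F) = (2 + v - F)*F = F*(2 + v - F))
f(y) = (2 + y - 1/(-1 + y))/(y*(-1 + y)) (f(y) = ((2 + y - 1/(-1 + y))/(-1 + y))/y = (2 + y - 1/(-1 + y))/(y*(-1 + y)))
-f(283) = -(-1 + (-1 + 283)*(2 + 283))/(283*(-1 + 283)**2) = -(-1 + 282*285)/(283*282**2) = -(-1 + 80370)/(283*79524) = -80369/(283*79524) = -1*80369/22505292 = -80369/22505292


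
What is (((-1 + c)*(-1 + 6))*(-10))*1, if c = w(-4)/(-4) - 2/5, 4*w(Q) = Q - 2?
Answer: 205/4 ≈ 51.250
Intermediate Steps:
w(Q) = -1/2 + Q/4 (w(Q) = (Q - 2)/4 = (-2 + Q)/4 = -1/2 + Q/4)
c = -1/40 (c = (-1/2 + (1/4)*(-4))/(-4) - 2/5 = (-1/2 - 1)*(-1/4) - 2*1/5 = -3/2*(-1/4) - 2/5 = 3/8 - 2/5 = -1/40 ≈ -0.025000)
(((-1 + c)*(-1 + 6))*(-10))*1 = (((-1 - 1/40)*(-1 + 6))*(-10))*1 = (-41/40*5*(-10))*1 = -41/8*(-10)*1 = (205/4)*1 = 205/4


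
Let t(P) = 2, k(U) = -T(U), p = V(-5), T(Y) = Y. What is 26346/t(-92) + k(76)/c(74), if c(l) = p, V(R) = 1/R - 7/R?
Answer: 39329/3 ≈ 13110.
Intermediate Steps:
V(R) = -6/R (V(R) = 1/R - 7/R = -6/R)
p = 6/5 (p = -6/(-5) = -6*(-1/5) = 6/5 ≈ 1.2000)
c(l) = 6/5
k(U) = -U
26346/t(-92) + k(76)/c(74) = 26346/2 + (-1*76)/(6/5) = 26346*(1/2) - 76*5/6 = 13173 - 190/3 = 39329/3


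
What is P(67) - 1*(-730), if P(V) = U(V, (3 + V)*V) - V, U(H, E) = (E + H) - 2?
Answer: 5418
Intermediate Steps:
U(H, E) = -2 + E + H
P(V) = -2 + V*(3 + V) (P(V) = (-2 + (3 + V)*V + V) - V = (-2 + V*(3 + V) + V) - V = (-2 + V + V*(3 + V)) - V = -2 + V*(3 + V))
P(67) - 1*(-730) = (-2 + 67*(3 + 67)) - 1*(-730) = (-2 + 67*70) + 730 = (-2 + 4690) + 730 = 4688 + 730 = 5418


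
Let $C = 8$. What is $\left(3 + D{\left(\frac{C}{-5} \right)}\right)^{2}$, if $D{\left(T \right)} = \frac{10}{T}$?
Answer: $\frac{169}{16} \approx 10.563$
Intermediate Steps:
$\left(3 + D{\left(\frac{C}{-5} \right)}\right)^{2} = \left(3 + \frac{10}{8 \frac{1}{-5}}\right)^{2} = \left(3 + \frac{10}{8 \left(- \frac{1}{5}\right)}\right)^{2} = \left(3 + \frac{10}{- \frac{8}{5}}\right)^{2} = \left(3 + 10 \left(- \frac{5}{8}\right)\right)^{2} = \left(3 - \frac{25}{4}\right)^{2} = \left(- \frac{13}{4}\right)^{2} = \frac{169}{16}$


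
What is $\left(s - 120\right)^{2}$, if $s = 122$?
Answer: $4$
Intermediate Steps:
$\left(s - 120\right)^{2} = \left(122 - 120\right)^{2} = 2^{2} = 4$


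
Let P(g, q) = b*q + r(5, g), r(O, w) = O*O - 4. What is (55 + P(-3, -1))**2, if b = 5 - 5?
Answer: 5776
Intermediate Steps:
b = 0
r(O, w) = -4 + O**2 (r(O, w) = O**2 - 4 = -4 + O**2)
P(g, q) = 21 (P(g, q) = 0*q + (-4 + 5**2) = 0 + (-4 + 25) = 0 + 21 = 21)
(55 + P(-3, -1))**2 = (55 + 21)**2 = 76**2 = 5776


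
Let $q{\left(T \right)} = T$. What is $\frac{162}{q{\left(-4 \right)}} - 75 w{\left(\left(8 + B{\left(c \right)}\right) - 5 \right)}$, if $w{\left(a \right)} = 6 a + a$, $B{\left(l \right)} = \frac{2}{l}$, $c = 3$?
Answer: $- \frac{3931}{2} \approx -1965.5$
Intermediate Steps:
$w{\left(a \right)} = 7 a$
$\frac{162}{q{\left(-4 \right)}} - 75 w{\left(\left(8 + B{\left(c \right)}\right) - 5 \right)} = \frac{162}{-4} - 75 \cdot 7 \left(\left(8 + \frac{2}{3}\right) - 5\right) = 162 \left(- \frac{1}{4}\right) - 75 \cdot 7 \left(\left(8 + 2 \cdot \frac{1}{3}\right) - 5\right) = - \frac{81}{2} - 75 \cdot 7 \left(\left(8 + \frac{2}{3}\right) - 5\right) = - \frac{81}{2} - 75 \cdot 7 \left(\frac{26}{3} - 5\right) = - \frac{81}{2} - 75 \cdot 7 \cdot \frac{11}{3} = - \frac{81}{2} - 1925 = - \frac{3931}{2}$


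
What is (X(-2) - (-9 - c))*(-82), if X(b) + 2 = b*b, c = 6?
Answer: -1394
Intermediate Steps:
X(b) = -2 + b**2 (X(b) = -2 + b*b = -2 + b**2)
(X(-2) - (-9 - c))*(-82) = ((-2 + (-2)**2) - (-9 - 1*6))*(-82) = ((-2 + 4) - (-9 - 6))*(-82) = (2 - 1*(-15))*(-82) = (2 + 15)*(-82) = 17*(-82) = -1394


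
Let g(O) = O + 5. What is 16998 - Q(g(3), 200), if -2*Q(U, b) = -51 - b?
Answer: 33745/2 ≈ 16873.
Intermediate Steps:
g(O) = 5 + O
Q(U, b) = 51/2 + b/2 (Q(U, b) = -(-51 - b)/2 = 51/2 + b/2)
16998 - Q(g(3), 200) = 16998 - (51/2 + (½)*200) = 16998 - (51/2 + 100) = 16998 - 1*251/2 = 16998 - 251/2 = 33745/2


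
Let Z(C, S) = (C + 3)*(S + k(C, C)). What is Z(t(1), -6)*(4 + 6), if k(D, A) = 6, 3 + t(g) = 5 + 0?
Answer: 0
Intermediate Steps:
t(g) = 2 (t(g) = -3 + (5 + 0) = -3 + 5 = 2)
Z(C, S) = (3 + C)*(6 + S) (Z(C, S) = (C + 3)*(S + 6) = (3 + C)*(6 + S))
Z(t(1), -6)*(4 + 6) = (18 + 3*(-6) + 6*2 + 2*(-6))*(4 + 6) = (18 - 18 + 12 - 12)*10 = 0*10 = 0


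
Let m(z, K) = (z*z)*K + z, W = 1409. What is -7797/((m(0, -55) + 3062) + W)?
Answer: -7797/4471 ≈ -1.7439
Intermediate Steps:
m(z, K) = z + K*z² (m(z, K) = z²*K + z = K*z² + z = z + K*z²)
-7797/((m(0, -55) + 3062) + W) = -7797/((0*(1 - 55*0) + 3062) + 1409) = -7797/((0*(1 + 0) + 3062) + 1409) = -7797/((0*1 + 3062) + 1409) = -7797/((0 + 3062) + 1409) = -7797/(3062 + 1409) = -7797/4471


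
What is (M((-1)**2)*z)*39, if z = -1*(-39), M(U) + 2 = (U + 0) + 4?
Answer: 4563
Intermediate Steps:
M(U) = 2 + U (M(U) = -2 + ((U + 0) + 4) = -2 + (U + 4) = -2 + (4 + U) = 2 + U)
z = 39
(M((-1)**2)*z)*39 = ((2 + (-1)**2)*39)*39 = ((2 + 1)*39)*39 = (3*39)*39 = 117*39 = 4563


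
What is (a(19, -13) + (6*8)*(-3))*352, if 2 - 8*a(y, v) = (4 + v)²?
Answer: -54164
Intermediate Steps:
a(y, v) = ¼ - (4 + v)²/8
(a(19, -13) + (6*8)*(-3))*352 = ((¼ - (4 - 13)²/8) + (6*8)*(-3))*352 = ((¼ - ⅛*(-9)²) + 48*(-3))*352 = ((¼ - ⅛*81) - 144)*352 = ((¼ - 81/8) - 144)*352 = (-79/8 - 144)*352 = -1231/8*352 = -54164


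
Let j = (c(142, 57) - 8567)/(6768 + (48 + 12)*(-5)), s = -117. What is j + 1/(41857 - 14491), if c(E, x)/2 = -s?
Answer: -38005735/29500548 ≈ -1.2883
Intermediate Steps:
c(E, x) = 234 (c(E, x) = 2*(-1*(-117)) = 2*117 = 234)
j = -8333/6468 (j = (234 - 8567)/(6768 + (48 + 12)*(-5)) = -8333/(6768 + 60*(-5)) = -8333/(6768 - 300) = -8333/6468 ≈ -1.2883)
j + 1/(41857 - 14491) = -8333/6468 + 1/(41857 - 14491) = -8333/6468 + 1/27366 = -38005735/29500548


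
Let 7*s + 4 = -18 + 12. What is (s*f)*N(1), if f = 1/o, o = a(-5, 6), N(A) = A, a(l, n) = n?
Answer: -5/21 ≈ -0.23810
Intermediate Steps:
o = 6
f = ⅙ (f = 1/6 = ⅙ ≈ 0.16667)
s = -10/7 (s = -4/7 + (-18 + 12)/7 = -4/7 + (⅐)*(-6) = -4/7 - 6/7 = -10/7 ≈ -1.4286)
(s*f)*N(1) = -10/7*⅙*1 = -5/21*1 = -5/21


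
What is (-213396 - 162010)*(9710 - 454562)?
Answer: 167000109912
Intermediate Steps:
(-213396 - 162010)*(9710 - 454562) = -375406*(-444852) = 167000109912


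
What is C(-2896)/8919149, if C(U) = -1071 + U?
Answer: -3967/8919149 ≈ -0.00044477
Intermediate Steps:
C(-2896)/8919149 = (-1071 - 2896)/8919149 = -3967*1/8919149 = -3967/8919149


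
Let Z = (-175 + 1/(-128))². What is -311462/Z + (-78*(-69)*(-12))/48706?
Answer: -140477479098916/12220452318753 ≈ -11.495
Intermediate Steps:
Z = 501804801/16384 (Z = (-175 - 1/128)² = (-22401/128)² = 501804801/16384 ≈ 30628.)
-311462/Z + (-78*(-69)*(-12))/48706 = -311462/501804801/16384 + (-78*(-69)*(-12))/48706 = -311462*16384/501804801 + (5382*(-12))*(1/48706) = -5102993408/501804801 - 64584*1/48706 = -5102993408/501804801 - 32292/24353 = -140477479098916/12220452318753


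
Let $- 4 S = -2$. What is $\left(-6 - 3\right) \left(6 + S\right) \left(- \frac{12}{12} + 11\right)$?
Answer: $-585$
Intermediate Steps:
$S = \frac{1}{2}$ ($S = \left(- \frac{1}{4}\right) \left(-2\right) = \frac{1}{2} \approx 0.5$)
$\left(-6 - 3\right) \left(6 + S\right) \left(- \frac{12}{12} + 11\right) = \left(-6 - 3\right) \left(6 + \frac{1}{2}\right) \left(- \frac{12}{12} + 11\right) = \left(-9\right) \frac{13}{2} \left(\left(-12\right) \frac{1}{12} + 11\right) = - \frac{117 \left(-1 + 11\right)}{2} = \left(- \frac{117}{2}\right) 10 = -585$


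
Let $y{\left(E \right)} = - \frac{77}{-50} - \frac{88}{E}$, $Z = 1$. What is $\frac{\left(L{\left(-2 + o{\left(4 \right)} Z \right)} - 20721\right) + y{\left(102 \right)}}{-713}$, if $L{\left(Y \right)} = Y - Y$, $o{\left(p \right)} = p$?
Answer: $\frac{52836823}{1818150} \approx 29.061$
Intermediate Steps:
$L{\left(Y \right)} = 0$
$y{\left(E \right)} = \frac{77}{50} - \frac{88}{E}$ ($y{\left(E \right)} = \left(-77\right) \left(- \frac{1}{50}\right) - \frac{88}{E} = \frac{77}{50} - \frac{88}{E}$)
$\frac{\left(L{\left(-2 + o{\left(4 \right)} Z \right)} - 20721\right) + y{\left(102 \right)}}{-713} = \frac{\left(0 - 20721\right) + \left(\frac{77}{50} - \frac{88}{102}\right)}{-713} = \left(-20721 + \left(\frac{77}{50} - \frac{44}{51}\right)\right) \left(- \frac{1}{713}\right) = \left(-20721 + \frac{1727}{2550}\right) \left(- \frac{1}{713}\right) = \left(- \frac{52836823}{2550}\right) \left(- \frac{1}{713}\right) = \frac{52836823}{1818150}$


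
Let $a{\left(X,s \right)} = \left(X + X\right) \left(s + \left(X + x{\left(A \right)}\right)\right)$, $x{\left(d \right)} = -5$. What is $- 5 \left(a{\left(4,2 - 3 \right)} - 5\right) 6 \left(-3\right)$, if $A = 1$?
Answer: $-1890$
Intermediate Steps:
$a{\left(X,s \right)} = 2 X \left(-5 + X + s\right)$ ($a{\left(X,s \right)} = \left(X + X\right) \left(s + \left(X - 5\right)\right) = 2 X \left(s + \left(-5 + X\right)\right) = 2 X \left(-5 + X + s\right)$)
$- 5 \left(a{\left(4,2 - 3 \right)} - 5\right) 6 \left(-3\right) = - 5 \left(2 \cdot 4 \left(-5 + 4 + \left(2 - 3\right)\right) - 5\right) 6 \left(-3\right) = - 5 \left(2 \cdot 4 \left(-5 + 4 - 1\right) - 5\right) 6 \left(-3\right) = - 5 \left(2 \cdot 4 \left(-2\right) - 5\right) 6 \left(-3\right) = - 5 \left(-16 - 5\right) 6 \left(-3\right) = \left(-5\right) \left(-21\right) 6 \left(-3\right) = 105 \cdot 6 \left(-3\right) = 630 \left(-3\right) = -1890$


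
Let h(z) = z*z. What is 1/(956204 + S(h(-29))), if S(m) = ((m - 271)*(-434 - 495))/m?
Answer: 841/803638034 ≈ 1.0465e-6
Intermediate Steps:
h(z) = z**2
S(m) = (251759 - 929*m)/m (S(m) = ((-271 + m)*(-929))/m = (251759 - 929*m)/m)
1/(956204 + S(h(-29))) = 1/(956204 + (-929 + 251759/((-29)**2))) = 1/(956204 + (-929 + 251759/841)) = 1/(956204 - 529530/841) = 1/(803638034/841) = 841/803638034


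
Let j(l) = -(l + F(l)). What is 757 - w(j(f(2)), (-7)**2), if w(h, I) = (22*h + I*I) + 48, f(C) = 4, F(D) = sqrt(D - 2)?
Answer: -1604 + 22*sqrt(2) ≈ -1572.9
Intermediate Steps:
F(D) = sqrt(-2 + D)
j(l) = -l - sqrt(-2 + l) (j(l) = -(l + sqrt(-2 + l)) = -l - sqrt(-2 + l))
w(h, I) = 48 + I**2 + 22*h (w(h, I) = (22*h + I**2) + 48 = (I**2 + 22*h) + 48 = 48 + I**2 + 22*h)
757 - w(j(f(2)), (-7)**2) = 757 - (48 + ((-7)**2)**2 + 22*(-1*4 - sqrt(-2 + 4))) = 757 - (48 + 49**2 + 22*(-4 - sqrt(2))) = 757 - (48 + 2401 + (-88 - 22*sqrt(2))) = 757 - (2361 - 22*sqrt(2)) = 757 + (-2361 + 22*sqrt(2)) = -1604 + 22*sqrt(2)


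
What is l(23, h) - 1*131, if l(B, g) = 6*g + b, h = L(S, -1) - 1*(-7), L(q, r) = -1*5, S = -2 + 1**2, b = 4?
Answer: -115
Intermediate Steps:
S = -1 (S = -2 + 1 = -1)
L(q, r) = -5
h = 2 (h = -5 - 1*(-7) = -5 + 7 = 2)
l(B, g) = 4 + 6*g (l(B, g) = 6*g + 4 = 4 + 6*g)
l(23, h) - 1*131 = (4 + 6*2) - 1*131 = (4 + 12) - 131 = 16 - 131 = -115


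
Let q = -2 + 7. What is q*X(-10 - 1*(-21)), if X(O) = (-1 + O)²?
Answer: 500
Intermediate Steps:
q = 5
q*X(-10 - 1*(-21)) = 5*(-1 + (-10 - 1*(-21)))² = 5*(-1 + (-10 + 21))² = 5*(-1 + 11)² = 5*10² = 5*100 = 500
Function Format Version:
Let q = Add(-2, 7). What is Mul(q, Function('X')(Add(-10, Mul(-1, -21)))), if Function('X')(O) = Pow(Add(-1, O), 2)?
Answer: 500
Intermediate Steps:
q = 5
Mul(q, Function('X')(Add(-10, Mul(-1, -21)))) = Mul(5, Pow(Add(-1, Add(-10, Mul(-1, -21))), 2)) = Mul(5, Pow(Add(-1, Add(-10, 21)), 2)) = Mul(5, Pow(Add(-1, 11), 2)) = Mul(5, Pow(10, 2)) = Mul(5, 100) = 500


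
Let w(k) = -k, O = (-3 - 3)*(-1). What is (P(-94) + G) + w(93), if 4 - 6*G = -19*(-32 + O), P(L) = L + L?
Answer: -1088/3 ≈ -362.67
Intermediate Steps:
O = 6 (O = -6*(-1) = 6)
P(L) = 2*L
G = -245/3 (G = ⅔ - (-19)*(-32 + 6)/6 = ⅔ - (-19)*(-26)/6 = ⅔ - ⅙*494 = ⅔ - 247/3 = -245/3 ≈ -81.667)
(P(-94) + G) + w(93) = (2*(-94) - 245/3) - 1*93 = (-188 - 245/3) - 93 = -809/3 - 93 = -1088/3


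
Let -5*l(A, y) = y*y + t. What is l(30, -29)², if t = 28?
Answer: 755161/25 ≈ 30206.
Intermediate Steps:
l(A, y) = -28/5 - y²/5 (l(A, y) = -(y*y + 28)/5 = -(y² + 28)/5 = -(28 + y²)/5 = -28/5 - y²/5)
l(30, -29)² = (-28/5 - ⅕*(-29)²)² = (-28/5 - ⅕*841)² = (-28/5 - 841/5)² = (-869/5)² = 755161/25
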